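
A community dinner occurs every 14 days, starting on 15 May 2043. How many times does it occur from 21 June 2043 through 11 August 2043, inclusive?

4

Occurrences land 14·i days after 15 May 2043 for i = 0, 1, 2, …
21 June 2043 is 37 days after the start; 37 ÷ 14 = 2 remainder 9; since the remainder is 9, round up to i = 3. First occurrence in the window: #4 on 26 June 2043 (3×14 = 42 days in).
11 August 2043 is 88 days after the start; 88 ÷ 14 = 6 remainder 4. Last occurrence in the window: #7 on 7 August 2043.
Occurrences #4 through #7: 4 in total.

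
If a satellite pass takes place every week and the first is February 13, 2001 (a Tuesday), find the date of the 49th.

January 15, 2002

The 49th occurrence is 48 intervals after the first: 48 × 7 = 336 days after February 13, 2001.
February has 28 days — 15 days to the end of February leaves 321.
March has 31 days (290 left).
April has 30 days (260 left).
May has 31 days (229 left).
June has 30 days (199 left).
July has 31 days (168 left).
August has 31 days (137 left).
September has 30 days (107 left).
October has 31 days (76 left).
November has 30 days (46 left).
December has 31 days (15 left).
15 days into January → January 15, 2002.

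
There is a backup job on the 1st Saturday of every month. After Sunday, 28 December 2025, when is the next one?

December 2025 starts on a Monday, so its 1st Saturday is 6 December 2025 (5 days in).
That is not after 28 December 2025, so look at January 2026.
January 2026 starts on a Thursday, so its 1st Saturday is 3 January 2026 (2 days in).

3 January 2026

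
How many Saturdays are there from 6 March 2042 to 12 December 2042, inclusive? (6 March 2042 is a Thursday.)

6 March 2042 is a Thursday; the first Saturday on or after it is 8 March 2042 (2 days later).
From 8 March 2042 to 12 December 2042: 23 + 30 + 31 + 30 + 31 + 31 + 30 + 31 + 30 + 12 = 279 days (rest of March, April, May, June, July, August, September, October, November, December).
279 ÷ 7 = 39 full weeks with remainder 6, so 39 more Saturdays after the first → 40.

40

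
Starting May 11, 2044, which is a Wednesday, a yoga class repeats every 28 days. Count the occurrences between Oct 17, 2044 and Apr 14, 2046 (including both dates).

Occurrences land 28·i days after May 11, 2044 for i = 0, 1, 2, …
Oct 17, 2044 is 159 days after the start; 159 ÷ 28 = 5 remainder 19; since the remainder is 19, round up to i = 6. First occurrence in the window: #7 on Oct 26, 2044 (6×28 = 168 days in).
Apr 14, 2046 is 703 days after the start; 703 ÷ 28 = 25 remainder 3. Last occurrence in the window: #26 on Apr 11, 2046.
Occurrences #7 through #26: 20 in total.

20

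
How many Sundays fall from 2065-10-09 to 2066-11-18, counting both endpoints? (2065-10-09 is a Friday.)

58

2065-10-09 is a Friday; the first Sunday on or after it is 2065-10-11 (2 days later).
From 2065-10-11 to 2066-11-18: 81 + 322 = 403 days (rest of 2065, to 2066-11-18 in 2066).
403 ÷ 7 = 57 full weeks with remainder 4, so 57 more Sundays after the first → 58.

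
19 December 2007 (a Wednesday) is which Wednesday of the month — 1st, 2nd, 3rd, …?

3rd

Day 19 falls in week ⌈19/7⌉ of the month.
Days 1–7 hold the 1st Wednesday, 8–14 the 2nd, 15–21 the 3rd, 22–28 the 4th, 29–31 the 5th.
19 is in the range for the 3rd.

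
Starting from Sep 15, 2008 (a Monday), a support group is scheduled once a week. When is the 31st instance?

The 31st occurrence is 30 intervals after the first: 30 × 7 = 210 days after Sep 15, 2008.
Sep has 30 days — 15 days to the end of Sep leaves 195.
Oct has 31 days (164 left).
Nov has 30 days (134 left).
Dec has 31 days (103 left).
Jan has 31 days (72 left).
Feb has 28 days (44 left).
Mar has 31 days (13 left).
13 days into Apr → Apr 13, 2009.

Apr 13, 2009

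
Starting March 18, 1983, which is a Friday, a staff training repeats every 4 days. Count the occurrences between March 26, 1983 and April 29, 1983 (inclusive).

9

Occurrences land 4·i days after March 18, 1983 for i = 0, 1, 2, …
March 26, 1983 is 8 days after the start; 8 ÷ 4 = 2 remainder 0. First occurrence in the window: #3 on March 26, 1983 (2×4 = 8 days in).
April 29, 1983 is 42 days after the start; 42 ÷ 4 = 10 remainder 2. Last occurrence in the window: #11 on April 27, 1983.
Occurrences #3 through #11: 9 in total.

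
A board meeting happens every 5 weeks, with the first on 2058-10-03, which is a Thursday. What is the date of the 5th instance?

The 5th occurrence is 4 intervals after the first: 4 × 35 = 140 days after 2058-10-03.
October has 31 days — 28 days to the end of October leaves 112.
November has 30 days (82 left).
December has 31 days (51 left).
January has 31 days (20 left).
20 days into February → 2059-02-20.

2059-02-20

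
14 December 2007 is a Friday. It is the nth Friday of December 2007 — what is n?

2nd

Day 14 falls in week ⌈14/7⌉ of the month.
Days 1–7 hold the 1st Friday, 8–14 the 2nd, 15–21 the 3rd, 22–28 the 4th, 29–31 the 5th.
14 is in the range for the 2nd.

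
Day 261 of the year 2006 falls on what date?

January has 31 days (261 − 31 = 230 remain).
February has 28 days (230 − 28 = 202 remain).
March has 31 days (202 − 31 = 171 remain).
April has 30 days (171 − 30 = 141 remain).
May has 31 days (141 − 31 = 110 remain).
June has 30 days (110 − 30 = 80 remain).
July has 31 days (80 − 31 = 49 remain).
August has 31 days (49 − 31 = 18 remain).
18 into September → September 18.

18 September 2006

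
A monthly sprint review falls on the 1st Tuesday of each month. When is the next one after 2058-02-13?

2058-03-05

February 2058 starts on a Friday, so its 1st Tuesday is 2058-02-05 (4 days in).
That is not after 2058-02-13, so look at March 2058.
March 2058 starts on a Friday, so its 1st Tuesday is 2058-03-05 (4 days in).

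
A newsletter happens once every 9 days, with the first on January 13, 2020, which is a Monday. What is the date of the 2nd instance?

The 2nd occurrence is 1 interval after the first: 1 × 9 = 9 days after January 13, 2020.
9 days later is January 22, 2020.

January 22, 2020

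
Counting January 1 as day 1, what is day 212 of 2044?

2044-07-30

January has 31 days (212 − 31 = 181 remain).
February has 29 days (181 − 29 = 152 remain).
March has 31 days (152 − 31 = 121 remain).
April has 30 days (121 − 30 = 91 remain).
May has 31 days (91 − 31 = 60 remain).
June has 30 days (60 − 30 = 30 remain).
30 into July → July 30.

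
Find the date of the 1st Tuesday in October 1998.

October 1998 begins on a Thursday, so the first Tuesday is October 6 (5 days later).

October 6, 1998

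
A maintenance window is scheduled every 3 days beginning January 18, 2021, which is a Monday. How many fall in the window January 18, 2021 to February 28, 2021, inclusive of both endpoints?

14

Occurrences land 3·i days after January 18, 2021 for i = 0, 1, 2, …
The window opens on the start date, so the first occurrence inside is #1 on January 18, 2021.
February 28, 2021 is 41 days after the start; 41 ÷ 3 = 13 remainder 2. Last occurrence in the window: #14 on February 26, 2021.
Occurrences #1 through #14: 14 in total.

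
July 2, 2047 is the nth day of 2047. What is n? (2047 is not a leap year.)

Days in months before July: 31 + 28 + 31 + 30 + 31 + 30 = 181.
Plus 2 days into July → day 183.

183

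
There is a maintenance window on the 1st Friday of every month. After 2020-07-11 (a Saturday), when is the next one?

2020-08-07

July 2020 starts on a Wednesday, so its 1st Friday is 2020-07-03 (2 days in).
That is not after 2020-07-11, so look at August 2020.
August 2020 starts on a Saturday, so its 1st Friday is 2020-08-07 (6 days in).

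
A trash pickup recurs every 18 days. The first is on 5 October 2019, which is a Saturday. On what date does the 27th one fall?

15 January 2021

The 27th occurrence is 26 intervals after the first: 26 × 18 = 468 days after 5 October 2019.
October has 31 days — 26 days to the end of October leaves 442.
From end of October to end of 2019 is 61 days (381 left).
2020 has 366 days (15 left).
15 days into January → 15 January 2021.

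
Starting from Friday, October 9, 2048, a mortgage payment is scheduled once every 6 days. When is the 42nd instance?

The 42nd occurrence is 41 intervals after the first: 41 × 6 = 246 days after October 9, 2048.
October has 31 days — 22 days to the end of October leaves 224.
November has 30 days (194 left).
December has 31 days (163 left).
January has 31 days (132 left).
February has 28 days (104 left).
March has 31 days (73 left).
April has 30 days (43 left).
May has 31 days (12 left).
12 days into June → June 12, 2049.

June 12, 2049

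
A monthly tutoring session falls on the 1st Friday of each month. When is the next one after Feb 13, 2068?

Mar 2, 2068

Feb 2068 starts on a Wednesday, so its 1st Friday is Feb 3, 2068 (2 days in).
That is not after Feb 13, 2068, so look at Mar 2068.
Mar 2068 starts on a Thursday, so its 1st Friday is Mar 2, 2068 (1 day in).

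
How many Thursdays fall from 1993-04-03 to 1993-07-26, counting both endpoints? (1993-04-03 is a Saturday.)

16

1993-04-03 is a Saturday; the first Thursday on or after it is 1993-04-08 (5 days later).
From 1993-04-08 to 1993-07-26: 22 + 31 + 30 + 26 = 109 days (rest of April, May, June, July).
109 ÷ 7 = 15 full weeks with remainder 4, so 15 more Thursdays after the first → 16.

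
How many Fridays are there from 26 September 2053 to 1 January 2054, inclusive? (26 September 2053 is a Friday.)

26 September 2053 is a Friday; the first Friday on or after it is 26 September 2053.
From 26 September 2053 to 1 January 2054: 4 + 31 + 30 + 31 + 1 = 97 days (rest of September, October, November, December, January).
97 ÷ 7 = 13 full weeks with remainder 6, so 13 more Fridays after the first → 14.

14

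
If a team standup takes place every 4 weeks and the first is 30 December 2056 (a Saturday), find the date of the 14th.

29 December 2057

The 14th occurrence is 13 intervals after the first: 13 × 28 = 364 days after 30 December 2056.
December has 31 days — 1 day to the end of December leaves 363.
January has 31 days (332 left).
February has 28 days (304 left).
March has 31 days (273 left).
April has 30 days (243 left).
May has 31 days (212 left).
June has 30 days (182 left).
July has 31 days (151 left).
August has 31 days (120 left).
September has 30 days (90 left).
October has 31 days (59 left).
November has 30 days (29 left).
29 days into December → 29 December 2057.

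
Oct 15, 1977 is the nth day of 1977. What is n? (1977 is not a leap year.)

Days in months before Oct: 31 + 28 + 31 + 30 + 31 + 30 + 31 + 31 + 30 = 273.
Plus 15 days into Oct → day 288.

288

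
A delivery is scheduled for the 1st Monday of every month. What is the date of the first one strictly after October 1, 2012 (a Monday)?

October 2012 starts on a Monday, so its 1st Monday is October 1, 2012.
That is not after October 1, 2012, so look at November 2012.
November 2012 starts on a Thursday, so its 1st Monday is November 5, 2012 (4 days in).

November 5, 2012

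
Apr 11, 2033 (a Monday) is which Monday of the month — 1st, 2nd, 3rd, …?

Day 11 falls in week ⌈11/7⌉ of the month.
Days 1–7 hold the 1st Monday, 8–14 the 2nd, 15–21 the 3rd, 22–28 the 4th, 29–31 the 5th.
11 is in the range for the 2nd.

2nd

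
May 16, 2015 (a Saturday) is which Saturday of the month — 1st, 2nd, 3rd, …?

3rd

Day 16 falls in week ⌈16/7⌉ of the month.
Days 1–7 hold the 1st Saturday, 8–14 the 2nd, 15–21 the 3rd, 22–28 the 4th, 29–31 the 5th.
16 is in the range for the 3rd.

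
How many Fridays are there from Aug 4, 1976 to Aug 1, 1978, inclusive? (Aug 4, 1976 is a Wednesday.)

104

Aug 4, 1976 is a Wednesday; the first Friday on or after it is Aug 6, 1976 (2 days later).
From Aug 6, 1976 to Aug 1, 1978: 147 + 365 + 213 = 725 days (rest of 1976, 1977, to Aug 1, 1978 in 1978).
725 ÷ 7 = 103 full weeks with remainder 4, so 103 more Fridays after the first → 104.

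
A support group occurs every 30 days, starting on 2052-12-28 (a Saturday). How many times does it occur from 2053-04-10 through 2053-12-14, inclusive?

8

Occurrences land 30·i days after 2052-12-28 for i = 0, 1, 2, …
2053-04-10 is 103 days after the start; 103 ÷ 30 = 3 remainder 13; since the remainder is 13, round up to i = 4. First occurrence in the window: #5 on 2053-04-27 (4×30 = 120 days in).
2053-12-14 is 351 days after the start; 351 ÷ 30 = 11 remainder 21. Last occurrence in the window: #12 on 2053-11-23.
Occurrences #5 through #12: 8 in total.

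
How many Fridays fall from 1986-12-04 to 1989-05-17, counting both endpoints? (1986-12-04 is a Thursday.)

1986-12-04 is a Thursday; the first Friday on or after it is 1986-12-05 (1 day later).
From 1986-12-05 to 1989-05-17: 26 + 365 + 366 + 137 = 894 days (rest of 1986, 1987, 1988, to 1989-05-17 in 1989).
894 ÷ 7 = 127 full weeks with remainder 5, so 127 more Fridays after the first → 128.

128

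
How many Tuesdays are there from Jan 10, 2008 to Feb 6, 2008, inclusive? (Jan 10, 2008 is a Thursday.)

4

Jan 10, 2008 is a Thursday; the first Tuesday on or after it is Jan 15, 2008 (5 days later).
From Jan 15, 2008 to Feb 6, 2008: 16 + 6 = 22 days (rest of Jan, Feb).
22 ÷ 7 = 3 full weeks with remainder 1, so 3 more Tuesdays after the first → 4.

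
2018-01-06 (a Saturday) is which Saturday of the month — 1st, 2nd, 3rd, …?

Day 6 falls in week ⌈6/7⌉ of the month.
Days 1–7 hold the 1st Saturday, 8–14 the 2nd, 15–21 the 3rd, 22–28 the 4th, 29–31 the 5th.
6 is in the range for the 1st.

1st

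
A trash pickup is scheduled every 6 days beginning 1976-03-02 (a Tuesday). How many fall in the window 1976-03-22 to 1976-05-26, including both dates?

Occurrences land 6·i days after 1976-03-02 for i = 0, 1, 2, …
1976-03-22 is 20 days after the start; 20 ÷ 6 = 3 remainder 2; since the remainder is 2, round up to i = 4. First occurrence in the window: #5 on 1976-03-26 (4×6 = 24 days in).
1976-05-26 is 85 days after the start; 85 ÷ 6 = 14 remainder 1. Last occurrence in the window: #15 on 1976-05-25.
Occurrences #5 through #15: 11 in total.

11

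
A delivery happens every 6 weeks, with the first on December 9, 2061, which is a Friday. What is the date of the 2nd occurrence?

The 2nd occurrence is 1 interval after the first: 1 × 42 = 42 days after December 9, 2061.
December has 31 days — 22 days to the end of December leaves 20.
20 days into January → January 20, 2062.

January 20, 2062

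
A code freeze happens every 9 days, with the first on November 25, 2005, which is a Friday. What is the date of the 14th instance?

March 22, 2006

The 14th occurrence is 13 intervals after the first: 13 × 9 = 117 days after November 25, 2005.
November has 30 days — 5 days to the end of November leaves 112.
December has 31 days (81 left).
January has 31 days (50 left).
February has 28 days (22 left).
22 days into March → March 22, 2006.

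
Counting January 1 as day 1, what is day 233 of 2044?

January has 31 days (233 − 31 = 202 remain).
February has 29 days (202 − 29 = 173 remain).
March has 31 days (173 − 31 = 142 remain).
April has 30 days (142 − 30 = 112 remain).
May has 31 days (112 − 31 = 81 remain).
June has 30 days (81 − 30 = 51 remain).
July has 31 days (51 − 31 = 20 remain).
20 into August → August 20.

2044-08-20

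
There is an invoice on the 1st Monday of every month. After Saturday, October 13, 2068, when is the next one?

October 2068 starts on a Monday, so its 1st Monday is October 1, 2068.
That is not after October 13, 2068, so look at November 2068.
November 2068 starts on a Thursday, so its 1st Monday is November 5, 2068 (4 days in).

November 5, 2068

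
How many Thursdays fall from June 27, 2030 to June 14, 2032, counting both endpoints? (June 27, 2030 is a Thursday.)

103

June 27, 2030 is a Thursday; the first Thursday on or after it is June 27, 2030.
From June 27, 2030 to June 14, 2032: 187 + 365 + 166 = 718 days (rest of 2030, 2031, to June 14, 2032 in 2032).
718 ÷ 7 = 102 full weeks with remainder 4, so 102 more Thursdays after the first → 103.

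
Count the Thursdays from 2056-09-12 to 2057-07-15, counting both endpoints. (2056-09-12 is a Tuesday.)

44

2056-09-12 is a Tuesday; the first Thursday on or after it is 2056-09-14 (2 days later).
From 2056-09-14 to 2057-07-15: 16 + 31 + 30 + 31 + 31 + 28 + 31 + 30 + 31 + 30 + 15 = 304 days (rest of September, October, November, December, January, February, March, April, May, June, July).
304 ÷ 7 = 43 full weeks with remainder 3, so 43 more Thursdays after the first → 44.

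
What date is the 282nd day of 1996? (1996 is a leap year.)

October 8, 1996

January has 31 days (282 − 31 = 251 remain).
February has 29 days (251 − 29 = 222 remain).
March has 31 days (222 − 31 = 191 remain).
April has 30 days (191 − 30 = 161 remain).
May has 31 days (161 − 31 = 130 remain).
June has 30 days (130 − 30 = 100 remain).
July has 31 days (100 − 31 = 69 remain).
August has 31 days (69 − 31 = 38 remain).
September has 30 days (38 − 30 = 8 remain).
8 into October → October 8.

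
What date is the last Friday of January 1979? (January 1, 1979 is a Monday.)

1979-01-26

January 1979 begins on a Monday, so the first Friday is January 5 (4 days later).
January 1979 has 31 days. Adding weeks: 5, 12, 19, 26 — the last one ≤ 31 is the 26th.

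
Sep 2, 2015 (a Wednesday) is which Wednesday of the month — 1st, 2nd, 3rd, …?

1st

Day 2 falls in week ⌈2/7⌉ of the month.
Days 1–7 hold the 1st Wednesday, 8–14 the 2nd, 15–21 the 3rd, 22–28 the 4th, 29–31 the 5th.
2 is in the range for the 1st.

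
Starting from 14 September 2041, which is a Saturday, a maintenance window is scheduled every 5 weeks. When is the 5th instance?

The 5th occurrence is 4 intervals after the first: 4 × 35 = 140 days after 14 September 2041.
September has 30 days — 16 days to the end of September leaves 124.
October has 31 days (93 left).
November has 30 days (63 left).
December has 31 days (32 left).
January has 31 days (1 left).
1 day into February → 1 February 2042.

1 February 2042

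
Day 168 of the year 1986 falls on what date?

Jun 17, 1986

Jan has 31 days (168 − 31 = 137 remain).
Feb has 28 days (137 − 28 = 109 remain).
Mar has 31 days (109 − 31 = 78 remain).
Apr has 30 days (78 − 30 = 48 remain).
May has 31 days (48 − 31 = 17 remain).
17 into Jun → Jun 17.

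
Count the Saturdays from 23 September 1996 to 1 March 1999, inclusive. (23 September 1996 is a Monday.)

127

23 September 1996 is a Monday; the first Saturday on or after it is 28 September 1996 (5 days later).
From 28 September 1996 to 1 March 1999: 94 + 365 + 365 + 60 = 884 days (rest of 1996, 1997, 1998, to 1 March 1999 in 1999).
884 ÷ 7 = 126 full weeks with remainder 2, so 126 more Saturdays after the first → 127.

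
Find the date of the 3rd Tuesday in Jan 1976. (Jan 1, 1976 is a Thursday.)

Jan 1976 begins on a Thursday, so the first Tuesday is Jan 6 (5 days later).
The 3rd Tuesday is 2 weeks later: 6 + 14 = 20.

Jan 20, 1976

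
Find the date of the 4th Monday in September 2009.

September 28, 2009

September 2009 begins on a Tuesday, so the first Monday is September 7 (6 days later).
The 4th Monday is 3 weeks later: 7 + 21 = 28.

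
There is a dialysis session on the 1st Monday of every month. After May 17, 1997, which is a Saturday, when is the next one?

June 2, 1997

May 1997 starts on a Thursday, so its 1st Monday is May 5, 1997 (4 days in).
That is not after May 17, 1997, so look at June 1997.
June 1997 starts on a Sunday, so its 1st Monday is June 2, 1997 (1 day in).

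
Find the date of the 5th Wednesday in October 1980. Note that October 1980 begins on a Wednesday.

October 29, 1980

October 1980 begins on a Wednesday, so the first Wednesday is October 1.
The 5th Wednesday is 4 weeks later: 1 + 28 = 29.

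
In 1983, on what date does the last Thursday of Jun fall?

Jun 30, 1983

The first Thursday of Jun 1983 is Jun 2.
Jun 1983 has 30 days. Adding weeks: 2, 9, 16, 23, 30 — the last one ≤ 30 is the 30th.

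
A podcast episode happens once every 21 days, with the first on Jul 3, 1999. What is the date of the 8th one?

Nov 27, 1999

The 8th occurrence is 7 intervals after the first: 7 × 21 = 147 days after Jul 3, 1999.
Jul has 31 days — 28 days to the end of Jul leaves 119.
Aug has 31 days (88 left).
Sep has 30 days (58 left).
Oct has 31 days (27 left).
27 days into Nov → Nov 27, 1999.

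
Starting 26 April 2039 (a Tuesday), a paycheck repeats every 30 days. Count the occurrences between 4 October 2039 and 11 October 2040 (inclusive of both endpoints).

Occurrences land 30·i days after 26 April 2039 for i = 0, 1, 2, …
4 October 2039 is 161 days after the start; 161 ÷ 30 = 5 remainder 11; since the remainder is 11, round up to i = 6. First occurrence in the window: #7 on 23 October 2039 (6×30 = 180 days in).
11 October 2040 is 534 days after the start; 534 ÷ 30 = 17 remainder 24. Last occurrence in the window: #18 on 17 September 2040.
Occurrences #7 through #18: 12 in total.

12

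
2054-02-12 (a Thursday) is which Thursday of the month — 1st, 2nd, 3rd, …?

Day 12 falls in week ⌈12/7⌉ of the month.
Days 1–7 hold the 1st Thursday, 8–14 the 2nd, 15–21 the 3rd, 22–28 the 4th, 29–31 the 5th.
12 is in the range for the 2nd.

2nd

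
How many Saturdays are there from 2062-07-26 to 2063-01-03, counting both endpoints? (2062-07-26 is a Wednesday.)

2062-07-26 is a Wednesday; the first Saturday on or after it is 2062-07-29 (3 days later).
From 2062-07-29 to 2063-01-03: 2 + 31 + 30 + 31 + 30 + 31 + 3 = 158 days (rest of July, August, September, October, November, December, January).
158 ÷ 7 = 22 full weeks with remainder 4, so 22 more Saturdays after the first → 23.

23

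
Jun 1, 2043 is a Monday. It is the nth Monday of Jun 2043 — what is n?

Day 1 falls in week ⌈1/7⌉ of the month.
Days 1–7 hold the 1st Monday, 8–14 the 2nd, 15–21 the 3rd, 22–28 the 4th, 29–31 the 5th.
1 is in the range for the 1st.

1st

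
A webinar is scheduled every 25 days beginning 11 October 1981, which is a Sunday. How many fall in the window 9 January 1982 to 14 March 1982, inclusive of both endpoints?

3

Occurrences land 25·i days after 11 October 1981 for i = 0, 1, 2, …
9 January 1982 is 90 days after the start; 90 ÷ 25 = 3 remainder 15; since the remainder is 15, round up to i = 4. First occurrence in the window: #5 on 19 January 1982 (4×25 = 100 days in).
14 March 1982 is 154 days after the start; 154 ÷ 25 = 6 remainder 4. Last occurrence in the window: #7 on 10 March 1982.
Occurrences #5 through #7: 3 in total.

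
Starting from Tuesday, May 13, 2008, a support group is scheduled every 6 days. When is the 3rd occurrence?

The 3rd occurrence is 2 intervals after the first: 2 × 6 = 12 days after May 13, 2008.
12 days later is May 25, 2008.

May 25, 2008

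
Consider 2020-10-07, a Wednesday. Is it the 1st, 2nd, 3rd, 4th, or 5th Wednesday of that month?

Day 7 falls in week ⌈7/7⌉ of the month.
Days 1–7 hold the 1st Wednesday, 8–14 the 2nd, 15–21 the 3rd, 22–28 the 4th, 29–31 the 5th.
7 is in the range for the 1st.

1st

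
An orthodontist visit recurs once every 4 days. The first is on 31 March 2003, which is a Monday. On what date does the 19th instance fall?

11 June 2003

The 19th occurrence is 18 intervals after the first: 18 × 4 = 72 days after 31 March 2003.
March has 31 days — 0 days to the end of March leaves 72.
April has 30 days (42 left).
May has 31 days (11 left).
11 days into June → 11 June 2003.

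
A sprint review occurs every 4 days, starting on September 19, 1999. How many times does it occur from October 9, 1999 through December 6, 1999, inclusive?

15

Occurrences land 4·i days after September 19, 1999 for i = 0, 1, 2, …
October 9, 1999 is 20 days after the start; 20 ÷ 4 = 5 remainder 0. First occurrence in the window: #6 on October 9, 1999 (5×4 = 20 days in).
December 6, 1999 is 78 days after the start; 78 ÷ 4 = 19 remainder 2. Last occurrence in the window: #20 on December 4, 1999.
Occurrences #6 through #20: 15 in total.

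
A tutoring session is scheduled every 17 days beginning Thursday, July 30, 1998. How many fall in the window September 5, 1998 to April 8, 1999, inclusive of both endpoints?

12

Occurrences land 17·i days after July 30, 1998 for i = 0, 1, 2, …
September 5, 1998 is 37 days after the start; 37 ÷ 17 = 2 remainder 3; since the remainder is 3, round up to i = 3. First occurrence in the window: #4 on September 19, 1998 (3×17 = 51 days in).
April 8, 1999 is 252 days after the start; 252 ÷ 17 = 14 remainder 14. Last occurrence in the window: #15 on March 25, 1999.
Occurrences #4 through #15: 12 in total.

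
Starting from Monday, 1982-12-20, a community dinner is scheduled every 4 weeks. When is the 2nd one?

The 2nd occurrence is 1 interval after the first: 1 × 28 = 28 days after 1982-12-20.
December has 31 days — 11 days to the end of December leaves 17.
17 days into January → 1983-01-17.

1983-01-17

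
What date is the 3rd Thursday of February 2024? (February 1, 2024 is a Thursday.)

February 15, 2024

February 2024 begins on a Thursday, so the first Thursday is February 1.
The 3rd Thursday is 2 weeks later: 1 + 14 = 15.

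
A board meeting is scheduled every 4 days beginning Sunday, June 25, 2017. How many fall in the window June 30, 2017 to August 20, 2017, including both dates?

13

Occurrences land 4·i days after June 25, 2017 for i = 0, 1, 2, …
June 30, 2017 is 5 days after the start; 5 ÷ 4 = 1 remainder 1; since the remainder is 1, round up to i = 2. First occurrence in the window: #3 on July 3, 2017 (2×4 = 8 days in).
August 20, 2017 is 56 days after the start; 56 ÷ 4 = 14 remainder 0. Last occurrence in the window: #15 on August 20, 2017.
Occurrences #3 through #15: 13 in total.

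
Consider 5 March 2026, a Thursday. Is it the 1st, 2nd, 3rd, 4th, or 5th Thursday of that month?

Day 5 falls in week ⌈5/7⌉ of the month.
Days 1–7 hold the 1st Thursday, 8–14 the 2nd, 15–21 the 3rd, 22–28 the 4th, 29–31 the 5th.
5 is in the range for the 1st.

1st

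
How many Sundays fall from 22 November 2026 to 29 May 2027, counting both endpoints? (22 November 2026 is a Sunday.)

22 November 2026 is a Sunday; the first Sunday on or after it is 22 November 2026.
From 22 November 2026 to 29 May 2027: 8 + 31 + 31 + 28 + 31 + 30 + 29 = 188 days (rest of November, December, January, February, March, April, May).
188 ÷ 7 = 26 full weeks with remainder 6, so 26 more Sundays after the first → 27.

27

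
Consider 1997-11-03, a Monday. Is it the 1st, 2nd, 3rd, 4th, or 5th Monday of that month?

Day 3 falls in week ⌈3/7⌉ of the month.
Days 1–7 hold the 1st Monday, 8–14 the 2nd, 15–21 the 3rd, 22–28 the 4th, 29–31 the 5th.
3 is in the range for the 1st.

1st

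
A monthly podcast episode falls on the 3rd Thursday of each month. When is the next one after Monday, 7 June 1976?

June 1976 starts on a Tuesday; its first Thursday is the 3rd, so the 3rd Thursday is the 17th — 17 June 1976.
17 June 1976 is after 7 June 1976, so that is the next one.

17 June 1976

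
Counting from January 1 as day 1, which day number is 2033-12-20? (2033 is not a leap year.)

Days in months before December: 31 + 28 + 31 + 30 + 31 + 30 + 31 + 31 + 30 + 31 + 30 = 334.
Plus 20 days into December → day 354.

354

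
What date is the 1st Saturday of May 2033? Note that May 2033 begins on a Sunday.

May 2033 begins on a Sunday, so the first Saturday is May 7 (6 days later).

7 May 2033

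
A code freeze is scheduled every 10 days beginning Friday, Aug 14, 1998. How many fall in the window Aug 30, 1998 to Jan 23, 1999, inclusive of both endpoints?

Occurrences land 10·i days after Aug 14, 1998 for i = 0, 1, 2, …
Aug 30, 1998 is 16 days after the start; 16 ÷ 10 = 1 remainder 6; since the remainder is 6, round up to i = 2. First occurrence in the window: #3 on Sep 3, 1998 (2×10 = 20 days in).
Jan 23, 1999 is 162 days after the start; 162 ÷ 10 = 16 remainder 2. Last occurrence in the window: #17 on Jan 21, 1999.
Occurrences #3 through #17: 15 in total.

15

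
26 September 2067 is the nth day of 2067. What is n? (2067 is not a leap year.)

Days in months before September: 31 + 28 + 31 + 30 + 31 + 30 + 31 + 31 = 243.
Plus 26 days into September → day 269.

269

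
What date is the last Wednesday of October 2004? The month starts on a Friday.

2004-10-27

October 2004 begins on a Friday, so the first Wednesday is October 6 (5 days later).
October 2004 has 31 days. Adding weeks: 6, 13, 20, 27 — the last one ≤ 31 is the 27th.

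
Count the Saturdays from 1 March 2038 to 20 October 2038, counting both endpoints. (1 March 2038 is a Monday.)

33

1 March 2038 is a Monday; the first Saturday on or after it is 6 March 2038 (5 days later).
From 6 March 2038 to 20 October 2038: 25 + 30 + 31 + 30 + 31 + 31 + 30 + 20 = 228 days (rest of March, April, May, June, July, August, September, October).
228 ÷ 7 = 32 full weeks with remainder 4, so 32 more Saturdays after the first → 33.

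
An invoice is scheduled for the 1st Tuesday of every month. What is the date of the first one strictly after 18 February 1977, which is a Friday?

February 1977 starts on a Tuesday, so its 1st Tuesday is 1 February 1977.
That is not after 18 February 1977, so look at March 1977.
March 1977 starts on a Tuesday, so its 1st Tuesday is 1 March 1977.

1 March 1977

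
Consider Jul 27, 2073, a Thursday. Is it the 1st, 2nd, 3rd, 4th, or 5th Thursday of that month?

Day 27 falls in week ⌈27/7⌉ of the month.
Days 1–7 hold the 1st Thursday, 8–14 the 2nd, 15–21 the 3rd, 22–28 the 4th, 29–31 the 5th.
27 is in the range for the 4th.

4th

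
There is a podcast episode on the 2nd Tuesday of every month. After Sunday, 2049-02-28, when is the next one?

2049-03-09

February 2049 starts on a Monday; its first Tuesday is the 2nd, so the 2nd Tuesday is the 9th — 2049-02-09.
That is not after 2049-02-28, so look at March 2049.
March 2049 starts on a Monday; its first Tuesday is the 2nd, so the 2nd Tuesday is the 9th — 2049-03-09.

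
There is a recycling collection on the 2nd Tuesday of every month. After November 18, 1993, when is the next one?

November 1993 starts on a Monday; its first Tuesday is the 2nd, so the 2nd Tuesday is the 9th — November 9, 1993.
That is not after November 18, 1993, so look at December 1993.
December 1993 starts on a Wednesday; its first Tuesday is the 7th, so the 2nd Tuesday is the 14th — December 14, 1993.

December 14, 1993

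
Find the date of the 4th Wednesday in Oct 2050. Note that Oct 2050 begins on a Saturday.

Oct 26, 2050

Oct 2050 begins on a Saturday, so the first Wednesday is Oct 5 (4 days later).
The 4th Wednesday is 3 weeks later: 5 + 21 = 26.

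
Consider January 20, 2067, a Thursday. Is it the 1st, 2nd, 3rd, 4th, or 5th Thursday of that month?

Day 20 falls in week ⌈20/7⌉ of the month.
Days 1–7 hold the 1st Thursday, 8–14 the 2nd, 15–21 the 3rd, 22–28 the 4th, 29–31 the 5th.
20 is in the range for the 3rd.

3rd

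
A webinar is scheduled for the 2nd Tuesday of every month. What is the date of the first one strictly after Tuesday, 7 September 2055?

14 September 2055

September 2055 starts on a Wednesday; its first Tuesday is the 7th, so the 2nd Tuesday is the 14th — 14 September 2055.
14 September 2055 is after 7 September 2055, so that is the next one.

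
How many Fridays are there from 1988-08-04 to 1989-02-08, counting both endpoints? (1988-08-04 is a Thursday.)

1988-08-04 is a Thursday; the first Friday on or after it is 1988-08-05 (1 day later).
From 1988-08-05 to 1989-02-08: 26 + 30 + 31 + 30 + 31 + 31 + 8 = 187 days (rest of August, September, October, November, December, January, February).
187 ÷ 7 = 26 full weeks with remainder 5, so 26 more Fridays after the first → 27.

27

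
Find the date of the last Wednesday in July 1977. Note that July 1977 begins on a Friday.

27 July 1977

July 1977 begins on a Friday, so the first Wednesday is July 6 (5 days later).
July 1977 has 31 days. Adding weeks: 6, 13, 20, 27 — the last one ≤ 31 is the 27th.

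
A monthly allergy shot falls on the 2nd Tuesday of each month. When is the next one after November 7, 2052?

November 12, 2052

November 2052 starts on a Friday; its first Tuesday is the 5th, so the 2nd Tuesday is the 12th — November 12, 2052.
November 12, 2052 is after November 7, 2052, so that is the next one.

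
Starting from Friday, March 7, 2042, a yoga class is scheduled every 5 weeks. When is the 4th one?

June 20, 2042

The 4th occurrence is 3 intervals after the first: 3 × 35 = 105 days after March 7, 2042.
March has 31 days — 24 days to the end of March leaves 81.
April has 30 days (51 left).
May has 31 days (20 left).
20 days into June → June 20, 2042.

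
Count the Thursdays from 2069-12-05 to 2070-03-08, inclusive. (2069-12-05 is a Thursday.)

14

2069-12-05 is a Thursday; the first Thursday on or after it is 2069-12-05.
From 2069-12-05 to 2070-03-08: 26 + 31 + 28 + 8 = 93 days (rest of December, January, February, March).
93 ÷ 7 = 13 full weeks with remainder 2, so 13 more Thursdays after the first → 14.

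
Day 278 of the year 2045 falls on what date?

October 5, 2045

January has 31 days (278 − 31 = 247 remain).
February has 28 days (247 − 28 = 219 remain).
March has 31 days (219 − 31 = 188 remain).
April has 30 days (188 − 30 = 158 remain).
May has 31 days (158 − 31 = 127 remain).
June has 30 days (127 − 30 = 97 remain).
July has 31 days (97 − 31 = 66 remain).
August has 31 days (66 − 31 = 35 remain).
September has 30 days (35 − 30 = 5 remain).
5 into October → October 5.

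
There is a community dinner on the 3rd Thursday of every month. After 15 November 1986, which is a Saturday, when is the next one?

November 1986 starts on a Saturday; its first Thursday is the 6th, so the 3rd Thursday is the 20th — 20 November 1986.
20 November 1986 is after 15 November 1986, so that is the next one.

20 November 1986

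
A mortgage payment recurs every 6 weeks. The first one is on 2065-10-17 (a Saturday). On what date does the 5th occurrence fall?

The 5th occurrence is 4 intervals after the first: 4 × 42 = 168 days after 2065-10-17.
October has 31 days — 14 days to the end of October leaves 154.
November has 30 days (124 left).
December has 31 days (93 left).
January has 31 days (62 left).
February has 28 days (34 left).
March has 31 days (3 left).
3 days into April → 2066-04-03.

2066-04-03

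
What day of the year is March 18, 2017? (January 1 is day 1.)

77

Days in months before March: 31 + 28 = 59.
Plus 18 days into March → day 77.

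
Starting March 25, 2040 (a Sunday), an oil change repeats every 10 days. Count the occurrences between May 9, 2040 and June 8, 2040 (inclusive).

3

Occurrences land 10·i days after March 25, 2040 for i = 0, 1, 2, …
May 9, 2040 is 45 days after the start; 45 ÷ 10 = 4 remainder 5; since the remainder is 5, round up to i = 5. First occurrence in the window: #6 on May 14, 2040 (5×10 = 50 days in).
June 8, 2040 is 75 days after the start; 75 ÷ 10 = 7 remainder 5. Last occurrence in the window: #8 on June 3, 2040.
Occurrences #6 through #8: 3 in total.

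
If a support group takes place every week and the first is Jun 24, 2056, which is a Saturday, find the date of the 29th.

Jan 6, 2057

The 29th occurrence is 28 intervals after the first: 28 × 7 = 196 days after Jun 24, 2056.
Jun has 30 days — 6 days to the end of Jun leaves 190.
Jul has 31 days (159 left).
Aug has 31 days (128 left).
Sep has 30 days (98 left).
Oct has 31 days (67 left).
Nov has 30 days (37 left).
Dec has 31 days (6 left).
6 days into Jan → Jan 6, 2057.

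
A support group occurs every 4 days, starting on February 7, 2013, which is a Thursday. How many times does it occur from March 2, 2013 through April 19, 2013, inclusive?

Occurrences land 4·i days after February 7, 2013 for i = 0, 1, 2, …
March 2, 2013 is 23 days after the start; 23 ÷ 4 = 5 remainder 3; since the remainder is 3, round up to i = 6. First occurrence in the window: #7 on March 3, 2013 (6×4 = 24 days in).
April 19, 2013 is 71 days after the start; 71 ÷ 4 = 17 remainder 3. Last occurrence in the window: #18 on April 16, 2013.
Occurrences #7 through #18: 12 in total.

12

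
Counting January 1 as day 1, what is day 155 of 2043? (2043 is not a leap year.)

2043-06-04

January has 31 days (155 − 31 = 124 remain).
February has 28 days (124 − 28 = 96 remain).
March has 31 days (96 − 31 = 65 remain).
April has 30 days (65 − 30 = 35 remain).
May has 31 days (35 − 31 = 4 remain).
4 into June → June 4.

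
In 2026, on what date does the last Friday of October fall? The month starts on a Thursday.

October 2026 begins on a Thursday, so the first Friday is October 2 (1 day later).
October 2026 has 31 days. Adding weeks: 2, 9, 16, 23, 30 — the last one ≤ 31 is the 30th.

2026-10-30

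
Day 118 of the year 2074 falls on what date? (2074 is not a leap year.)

Apr 28, 2074

Jan has 31 days (118 − 31 = 87 remain).
Feb has 28 days (87 − 28 = 59 remain).
Mar has 31 days (59 − 31 = 28 remain).
28 into Apr → Apr 28.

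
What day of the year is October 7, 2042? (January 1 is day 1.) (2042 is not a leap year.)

280

Days in months before October: 31 + 28 + 31 + 30 + 31 + 30 + 31 + 31 + 30 = 273.
Plus 7 days into October → day 280.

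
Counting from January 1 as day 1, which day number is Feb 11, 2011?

42

Days in months before Feb: 31 = 31.
Plus 11 days into Feb → day 42.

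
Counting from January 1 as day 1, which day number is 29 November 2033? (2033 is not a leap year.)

Days in months before November: 31 + 28 + 31 + 30 + 31 + 30 + 31 + 31 + 30 + 31 = 304.
Plus 29 days into November → day 333.

333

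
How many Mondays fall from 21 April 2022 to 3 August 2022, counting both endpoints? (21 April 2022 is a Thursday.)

15

21 April 2022 is a Thursday; the first Monday on or after it is 25 April 2022 (4 days later).
From 25 April 2022 to 3 August 2022: 5 + 31 + 30 + 31 + 3 = 100 days (rest of April, May, June, July, August).
100 ÷ 7 = 14 full weeks with remainder 2, so 14 more Mondays after the first → 15.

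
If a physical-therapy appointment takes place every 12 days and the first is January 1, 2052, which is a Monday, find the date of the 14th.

The 14th occurrence is 13 intervals after the first: 13 × 12 = 156 days after January 1, 2052.
January has 31 days — 30 days to the end of January leaves 126.
February has 29 days (97 left).
March has 31 days (66 left).
April has 30 days (36 left).
May has 31 days (5 left).
5 days into June → June 5, 2052.

June 5, 2052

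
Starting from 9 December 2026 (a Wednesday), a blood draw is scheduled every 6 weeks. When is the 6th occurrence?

7 July 2027

The 6th occurrence is 5 intervals after the first: 5 × 42 = 210 days after 9 December 2026.
December has 31 days — 22 days to the end of December leaves 188.
January has 31 days (157 left).
February has 28 days (129 left).
March has 31 days (98 left).
April has 30 days (68 left).
May has 31 days (37 left).
June has 30 days (7 left).
7 days into July → 7 July 2027.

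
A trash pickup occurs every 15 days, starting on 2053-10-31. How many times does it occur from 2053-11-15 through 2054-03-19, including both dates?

Occurrences land 15·i days after 2053-10-31 for i = 0, 1, 2, …
2053-11-15 is 15 days after the start; 15 ÷ 15 = 1 remainder 0. First occurrence in the window: #2 on 2053-11-15 (1×15 = 15 days in).
2054-03-19 is 139 days after the start; 139 ÷ 15 = 9 remainder 4. Last occurrence in the window: #10 on 2054-03-15.
Occurrences #2 through #10: 9 in total.

9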